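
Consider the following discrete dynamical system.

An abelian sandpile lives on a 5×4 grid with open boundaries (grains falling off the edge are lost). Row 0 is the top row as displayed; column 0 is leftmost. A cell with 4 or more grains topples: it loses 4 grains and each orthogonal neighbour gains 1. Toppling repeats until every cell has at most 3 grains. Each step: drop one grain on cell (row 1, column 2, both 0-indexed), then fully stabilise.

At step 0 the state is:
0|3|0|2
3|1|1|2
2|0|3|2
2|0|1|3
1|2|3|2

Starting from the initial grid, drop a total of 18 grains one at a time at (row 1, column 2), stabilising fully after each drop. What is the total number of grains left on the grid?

35

[0] 0|3|0|2
3|1|1|2
2|0|3|2
2|0|1|3
1|2|3|2
[1] 0|3|0|2
3|1|2|2
2|0|3|2
2|0|1|3
1|2|3|2
[2] 0|3|0|2
3|1|3|2
2|0|3|2
2|0|1|3
1|2|3|2
[3] 0|3|1|2
3|2|1|3
2|1|0|3
2|0|2|3
1|2|3|2
[4] 0|3|1|2
3|2|2|3
2|1|0|3
2|0|2|3
1|2|3|2
[5] 0|3|1|2
3|2|3|3
2|1|0|3
2|0|2|3
1|2|3|2
[6] 0|3|2|3
3|3|1|1
2|1|2|1
2|0|3|0
1|2|3|3
[7] 0|3|2|3
3|3|2|1
2|1|2|1
2|0|3|0
1|2|3|3
[8] 0|3|2|3
3|3|3|1
2|1|2|1
2|0|3|0
1|2|3|3
[9] 2|1|1|0
0|2|2|3
3|2|3|1
2|0|3|0
1|2|3|3
[10] 2|1|1|0
0|2|3|3
3|2|3|1
2|0|3|0
1|2|3|3
[11] 2|1|2|1
0|3|2|0
3|3|1|3
2|1|1|2
1|3|1|0
[12] 2|1|2|1
0|3|3|0
3|3|1|3
2|1|1|2
1|3|1|0
[13] 2|2|3|1
2|1|1|1
0|1|3|3
3|2|1|2
1|3|1|0
[14] 2|2|3|1
2|1|2|1
0|1|3|3
3|2|1|2
1|3|1|0
[15] 2|2|3|1
2|1|3|1
0|1|3|3
3|2|1|2
1|3|1|0
[16] 2|3|0|2
2|2|2|3
0|2|1|0
3|2|2|3
1|3|1|0
[17] 2|3|0|2
2|2|3|3
0|2|1|0
3|2|2|3
1|3|1|0
[18] 2|3|1|3
2|3|1|0
0|2|2|1
3|2|2|3
1|3|1|0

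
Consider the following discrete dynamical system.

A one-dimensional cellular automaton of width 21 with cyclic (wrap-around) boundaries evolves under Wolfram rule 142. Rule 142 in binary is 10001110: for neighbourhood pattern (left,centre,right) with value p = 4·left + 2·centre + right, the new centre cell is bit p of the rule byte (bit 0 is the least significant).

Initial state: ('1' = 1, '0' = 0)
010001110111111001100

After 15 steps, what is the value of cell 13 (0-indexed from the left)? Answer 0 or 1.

step 0: 010001110111111001100
step 1: 110011100111110011000
step 2: 100111001111100110001
step 3: 001110011111001100011
step 4: 011100111110011000110
step 5: 111001111100110001100
step 6: 110011111001100011001
step 7: 100111110011000110011
step 8: 001111100110001100111
step 9: 011111001100011001110
step 10: 111110011000110011100
step 11: 111100110001100111001
step 12: 111001100011001110011
step 13: 110011000110011100111
step 14: 100110001100111001111
step 15: 001100011001110011111

1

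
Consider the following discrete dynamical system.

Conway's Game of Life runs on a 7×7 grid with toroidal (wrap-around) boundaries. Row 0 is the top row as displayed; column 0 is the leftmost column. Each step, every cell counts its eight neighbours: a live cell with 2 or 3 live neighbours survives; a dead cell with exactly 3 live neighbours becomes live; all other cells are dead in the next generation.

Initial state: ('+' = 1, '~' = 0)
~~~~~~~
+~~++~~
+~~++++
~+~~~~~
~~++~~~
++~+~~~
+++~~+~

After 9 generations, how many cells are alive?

gen 0: ~~~~~~~
+~~++~~
+~~++++
~+~~~~~
~~++~~~
++~+~~~
+++~~+~
gen 1: +~+++~+
+~~+~~~
++++~++
++~~~++
+~~+~~~
+~~++~+
+~+~~~+
gen 2: ~~+~++~
~~~~~~~
~~~+~+~
~~~+~+~
~~++~~~
~~++++~
~~+~~~~
gen 3: ~~~+~~~
~~~+~+~
~~~~~~~
~~~+~~~
~~~~~+~
~+~~+~~
~++~~~~
gen 4: ~~~++~~
~~~~+~~
~~~~+~~
~~~~~~~
~~~~+~~
~++~~~~
~+++~~~
gen 5: ~~~~+~~
~~~~++~
~~~~~~~
~~~~~~~
~~~~~~~
~+~~~~~
~+~~+~~
gen 6: ~~~++~~
~~~~++~
~~~~~~~
~~~~~~~
~~~~~~~
~~~~~~~
~~~~~~~
gen 7: ~~~+++~
~~~+++~
~~~~~~~
~~~~~~~
~~~~~~~
~~~~~~~
~~~~~~~
gen 8: ~~~+~+~
~~~+~+~
~~~~+~~
~~~~~~~
~~~~~~~
~~~~~~~
~~~~+~~
gen 9: ~~~+~+~
~~~+~+~
~~~~+~~
~~~~~~~
~~~~~~~
~~~~~~~
~~~~+~~

6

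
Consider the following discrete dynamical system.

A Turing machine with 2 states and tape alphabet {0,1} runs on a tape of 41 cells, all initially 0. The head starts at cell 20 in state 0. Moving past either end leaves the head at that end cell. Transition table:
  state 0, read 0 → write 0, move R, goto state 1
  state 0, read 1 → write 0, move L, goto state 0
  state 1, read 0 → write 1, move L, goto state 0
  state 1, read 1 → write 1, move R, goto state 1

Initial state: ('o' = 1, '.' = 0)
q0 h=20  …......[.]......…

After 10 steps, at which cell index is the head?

[0] q0 h=20  …......[.]......…
[1] q1 h=21  …......[.]......…
[2] q0 h=20  …......[.]o.....…
[3] q1 h=21  …......[o]......…
[4] q1 h=22  ….....o[.]......…
[5] q0 h=21  …......[o]o.....…
[6] q0 h=20  …......[.].o....…
[7] q1 h=21  …......[.]o.....…
[8] q0 h=20  …......[.]oo....…
[9] q1 h=21  …......[o]o.....…
[10] q1 h=22  ….....o[o]......…

22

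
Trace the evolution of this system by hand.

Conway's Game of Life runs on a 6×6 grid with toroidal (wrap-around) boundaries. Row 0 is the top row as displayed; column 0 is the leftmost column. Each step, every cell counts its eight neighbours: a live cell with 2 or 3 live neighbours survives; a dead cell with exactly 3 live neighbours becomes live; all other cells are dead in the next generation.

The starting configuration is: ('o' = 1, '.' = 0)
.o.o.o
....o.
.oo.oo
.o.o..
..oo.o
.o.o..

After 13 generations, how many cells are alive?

10

step 0: .o.o.o
....o.
.oo.oo
.o.o..
..oo.o
.o.o..
step 1: o..o..
.o....
ooo.oo
.o...o
oo.o..
.o.o..
step 2: oo....
...oo.
..o.oo
...o..
.o..o.
.o.oo.
step 3: oo...o
ooooo.
..o..o
..oo.o
....o.
.o.ooo
step 4: ......
...oo.
.....o
..oo.o
o.....
.ooo..
step 5: ....o.
....o.
..o..o
o...oo
o...o.
.oo...
step 6: ...o..
...ooo
o..o..
oo.oo.
o..oo.
.o.o.o
step 7: o..o.o
..oo.o
oo....
oo....
......
o..o.o
step 8: .o.o..
..oo.o
.....o
oo....
.o...o
o....o
step 9: .o.o.o
o.oo..
.oo.oo
.o...o
.o...o
.oo.oo
step 10: .....o
......
....oo
.o...o
.o...o
.o.o.o
step 11: o...o.
....oo
o...oo
.....o
.o...o
..o..o
step 12: o..oo.
...o..
o.....
......
....oo
.o..oo
step 13: o.oo..
...ooo
......
.....o
o...oo
......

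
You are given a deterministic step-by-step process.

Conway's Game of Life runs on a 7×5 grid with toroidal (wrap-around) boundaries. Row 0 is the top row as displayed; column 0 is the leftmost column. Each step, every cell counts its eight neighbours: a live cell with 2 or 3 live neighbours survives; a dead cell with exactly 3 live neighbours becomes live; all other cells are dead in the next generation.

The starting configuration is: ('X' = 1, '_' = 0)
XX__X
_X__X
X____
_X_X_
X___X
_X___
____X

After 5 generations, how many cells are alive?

16

0) XX__X
_X__X
X____
_X_X_
X___X
_X___
____X
1) _X_XX
_X__X
XXX_X
_X___
XXX_X
____X
_X__X
2) _X_XX
_____
__XXX
_____
_XXXX
__X_X
__X_X
3) X_XXX
X____
___X_
XX___
XXX_X
____X
_XX_X
4) __X__
XXX__
XX__X
___X_
__XXX
____X
_XX__
5) X__X_
__XXX
___XX
_X___
__X_X
XX__X
_XXX_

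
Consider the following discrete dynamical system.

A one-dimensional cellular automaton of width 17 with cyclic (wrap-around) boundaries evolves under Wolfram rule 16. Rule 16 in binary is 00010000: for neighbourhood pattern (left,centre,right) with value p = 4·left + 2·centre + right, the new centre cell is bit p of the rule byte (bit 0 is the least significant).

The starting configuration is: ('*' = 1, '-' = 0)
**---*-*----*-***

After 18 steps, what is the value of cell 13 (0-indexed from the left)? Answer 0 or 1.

0

[0] **---*-*----*-***
[1] --*-----*--------
[2] ---*-----*-------
[3] ----*-----*------
[4] -----*-----*-----
[5] ------*-----*----
[6] -------*-----*---
[7] --------*-----*--
[8] ---------*-----*-
[9] ----------*-----*
[10] *----------*-----
[11] -*----------*----
[12] --*----------*---
[13] ---*----------*--
[14] ----*----------*-
[15] -----*----------*
[16] *-----*----------
[17] -*-----*---------
[18] --*-----*--------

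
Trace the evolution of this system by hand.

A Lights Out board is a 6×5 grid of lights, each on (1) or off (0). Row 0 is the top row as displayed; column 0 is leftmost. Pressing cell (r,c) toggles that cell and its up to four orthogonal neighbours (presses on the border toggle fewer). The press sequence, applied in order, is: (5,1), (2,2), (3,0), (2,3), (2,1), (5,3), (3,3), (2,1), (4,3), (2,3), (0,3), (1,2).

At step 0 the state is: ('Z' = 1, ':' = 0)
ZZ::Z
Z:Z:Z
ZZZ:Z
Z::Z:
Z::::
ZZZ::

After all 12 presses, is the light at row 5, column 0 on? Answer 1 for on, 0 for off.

t=0: ZZ::Z
Z:Z:Z
ZZZ:Z
Z::Z:
Z::::
ZZZ::
t=1: ZZ::Z
Z:Z:Z
ZZZ:Z
Z::Z:
ZZ:::
:::::
t=2: ZZ::Z
Z:::Z
Z::ZZ
Z:ZZ:
ZZ:::
:::::
t=3: ZZ::Z
Z:::Z
:::ZZ
:ZZZ:
:Z:::
:::::
t=4: ZZ::Z
Z::ZZ
::Z::
:ZZ::
:Z:::
:::::
t=5: ZZ::Z
ZZ:ZZ
ZZ:::
::Z::
:Z:::
:::::
t=6: ZZ::Z
ZZ:ZZ
ZZ:::
::Z::
:Z:Z:
::ZZZ
t=7: ZZ::Z
ZZ:ZZ
ZZ:Z:
:::ZZ
:Z:::
::ZZZ
t=8: ZZ::Z
Z::ZZ
::ZZ:
:Z:ZZ
:Z:::
::ZZZ
t=9: ZZ::Z
Z::ZZ
::ZZ:
:Z::Z
:ZZZZ
::Z:Z
t=10: ZZ::Z
Z:::Z
::::Z
:Z:ZZ
:ZZZZ
::Z:Z
t=11: ZZZZ:
Z::ZZ
::::Z
:Z:ZZ
:ZZZZ
::Z:Z
t=12: ZZ:Z:
ZZZ:Z
::Z:Z
:Z:ZZ
:ZZZZ
::Z:Z

0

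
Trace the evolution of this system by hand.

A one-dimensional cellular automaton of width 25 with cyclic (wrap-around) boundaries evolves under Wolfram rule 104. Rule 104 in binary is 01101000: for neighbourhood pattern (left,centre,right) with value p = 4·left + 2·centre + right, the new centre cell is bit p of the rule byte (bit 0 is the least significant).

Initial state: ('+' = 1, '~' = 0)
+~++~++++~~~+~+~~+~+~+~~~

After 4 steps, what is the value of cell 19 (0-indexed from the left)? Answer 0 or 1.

0

step 0: +~++~++++~~~+~+~~+~+~+~~~
step 1: ~+++++~~+~~~~+~~~~+~+~~~~
step 2: ~+~~~+~~~~~~~~~~~~~+~~~~~
step 3: ~~~~~~~~~~~~~~~~~~~~~~~~~
step 4: ~~~~~~~~~~~~~~~~~~~~~~~~~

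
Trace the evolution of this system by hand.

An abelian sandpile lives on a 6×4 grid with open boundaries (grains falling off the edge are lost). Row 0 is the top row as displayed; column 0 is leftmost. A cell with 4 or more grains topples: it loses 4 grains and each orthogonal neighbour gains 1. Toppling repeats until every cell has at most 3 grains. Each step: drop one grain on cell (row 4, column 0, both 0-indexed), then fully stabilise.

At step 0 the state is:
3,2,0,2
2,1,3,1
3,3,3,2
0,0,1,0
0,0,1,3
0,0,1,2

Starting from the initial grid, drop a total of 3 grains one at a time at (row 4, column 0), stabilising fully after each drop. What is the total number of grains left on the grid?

[0] 3,2,0,2
2,1,3,1
3,3,3,2
0,0,1,0
0,0,1,3
0,0,1,2
[1] 3,2,0,2
2,1,3,1
3,3,3,2
0,0,1,0
1,0,1,3
0,0,1,2
[2] 3,2,0,2
2,1,3,1
3,3,3,2
0,0,1,0
2,0,1,3
0,0,1,2
[3] 3,2,0,2
2,1,3,1
3,3,3,2
0,0,1,0
3,0,1,3
0,0,1,2

36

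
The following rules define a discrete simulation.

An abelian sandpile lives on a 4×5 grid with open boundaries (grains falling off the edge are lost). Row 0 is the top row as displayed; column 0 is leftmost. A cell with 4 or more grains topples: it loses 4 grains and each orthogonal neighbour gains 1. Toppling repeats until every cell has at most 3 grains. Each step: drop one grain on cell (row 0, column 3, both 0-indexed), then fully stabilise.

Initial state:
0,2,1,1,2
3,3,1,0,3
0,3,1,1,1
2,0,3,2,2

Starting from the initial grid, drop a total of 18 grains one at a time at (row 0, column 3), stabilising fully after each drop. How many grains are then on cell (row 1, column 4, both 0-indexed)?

[0] 0,2,1,1,2
3,3,1,0,3
0,3,1,1,1
2,0,3,2,2
[1] 0,2,1,2,2
3,3,1,0,3
0,3,1,1,1
2,0,3,2,2
[2] 0,2,1,3,2
3,3,1,0,3
0,3,1,1,1
2,0,3,2,2
[3] 0,2,2,0,3
3,3,1,1,3
0,3,1,1,1
2,0,3,2,2
[4] 0,2,2,1,3
3,3,1,1,3
0,3,1,1,1
2,0,3,2,2
[5] 0,2,2,2,3
3,3,1,1,3
0,3,1,1,1
2,0,3,2,2
[6] 0,2,2,3,3
3,3,1,1,3
0,3,1,1,1
2,0,3,2,2
[7] 0,2,3,1,1
3,3,1,3,0
0,3,1,1,2
2,0,3,2,2
[8] 0,2,3,2,1
3,3,1,3,0
0,3,1,1,2
2,0,3,2,2
[9] 0,2,3,3,1
3,3,1,3,0
0,3,1,1,2
2,0,3,2,2
[10] 0,3,0,2,2
3,3,3,0,1
0,3,1,2,2
2,0,3,2,2
[11] 0,3,0,3,2
3,3,3,0,1
0,3,1,2,2
2,0,3,2,2
[12] 0,3,1,0,3
3,3,3,1,1
0,3,1,2,2
2,0,3,2,2
[13] 0,3,1,1,3
3,3,3,1,1
0,3,1,2,2
2,0,3,2,2
[14] 0,3,1,2,3
3,3,3,1,1
0,3,1,2,2
2,0,3,2,2
[15] 0,3,1,3,3
3,3,3,1,1
0,3,1,2,2
2,0,3,2,2
[16] 0,3,2,1,0
3,3,3,2,2
0,3,1,2,2
2,0,3,2,2
[17] 0,3,2,2,0
3,3,3,2,2
0,3,1,2,2
2,0,3,2,2
[18] 0,3,2,3,0
3,3,3,2,2
0,3,1,2,2
2,0,3,2,2

2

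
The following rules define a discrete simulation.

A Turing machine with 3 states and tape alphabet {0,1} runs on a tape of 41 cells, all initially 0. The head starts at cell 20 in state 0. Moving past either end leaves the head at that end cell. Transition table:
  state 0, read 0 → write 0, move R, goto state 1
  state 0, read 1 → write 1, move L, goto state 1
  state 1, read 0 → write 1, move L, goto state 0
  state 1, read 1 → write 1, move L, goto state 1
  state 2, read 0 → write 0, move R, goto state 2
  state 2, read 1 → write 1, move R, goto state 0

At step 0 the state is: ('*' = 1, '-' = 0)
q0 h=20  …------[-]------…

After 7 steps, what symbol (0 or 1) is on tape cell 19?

0

k=0  q0 h=20  …------[-]------…
k=1  q1 h=21  …------[-]------…
k=2  q0 h=20  …------[-]*-----…
k=3  q1 h=21  …------[*]------…
k=4  q1 h=20  …------[-]*-----…
k=5  q0 h=19  …------[-]**----…
k=6  q1 h=20  …------[*]*-----…
k=7  q1 h=19  …------[-]**----…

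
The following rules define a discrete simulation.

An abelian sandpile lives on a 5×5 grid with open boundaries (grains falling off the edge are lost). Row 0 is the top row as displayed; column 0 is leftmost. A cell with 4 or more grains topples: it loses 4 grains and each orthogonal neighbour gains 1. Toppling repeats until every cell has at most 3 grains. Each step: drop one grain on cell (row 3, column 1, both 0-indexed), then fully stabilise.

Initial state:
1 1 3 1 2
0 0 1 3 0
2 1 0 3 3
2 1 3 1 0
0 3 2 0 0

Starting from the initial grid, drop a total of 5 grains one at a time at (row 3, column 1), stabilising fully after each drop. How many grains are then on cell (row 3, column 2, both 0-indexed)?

t=0: 1 1 3 1 2
0 0 1 3 0
2 1 0 3 3
2 1 3 1 0
0 3 2 0 0
t=1: 1 1 3 1 2
0 0 1 3 0
2 1 0 3 3
2 2 3 1 0
0 3 2 0 0
t=2: 1 1 3 1 2
0 0 1 3 0
2 1 0 3 3
2 3 3 1 0
0 3 2 0 0
t=3: 1 1 3 1 2
0 0 1 3 0
2 2 1 3 3
3 2 1 2 0
1 1 0 1 0
t=4: 1 1 3 1 2
0 0 1 3 0
2 2 1 3 3
3 3 1 2 0
1 1 0 1 0
t=5: 1 1 3 1 2
0 0 1 3 0
3 3 1 3 3
0 1 2 2 0
2 2 0 1 0

2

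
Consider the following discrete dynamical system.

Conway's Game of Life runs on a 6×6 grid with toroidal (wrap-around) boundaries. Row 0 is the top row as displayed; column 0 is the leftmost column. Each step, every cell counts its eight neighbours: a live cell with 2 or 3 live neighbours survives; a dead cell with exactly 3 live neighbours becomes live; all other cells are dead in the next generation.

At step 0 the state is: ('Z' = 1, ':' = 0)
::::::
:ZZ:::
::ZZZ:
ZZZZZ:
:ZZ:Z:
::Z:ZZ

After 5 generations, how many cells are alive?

step 0: ::::::
:ZZ:::
::ZZZ:
ZZZZZ:
:ZZ:Z:
::Z:ZZ
step 1: :ZZZ::
:ZZ:::
Z:::ZZ
Z:::::
::::::
:ZZ:ZZ
step 2: ::::Z:
::::ZZ
Z::::Z
Z:::::
ZZ:::Z
ZZ::Z:
step 3: Z::ZZ:
Z:::Z:
Z:::Z:
::::::
::::::
:Z::Z:
step 4: ZZ:ZZ:
ZZ::Z:
::::::
::::::
::::::
:::ZZZ
step 5: :Z::::
ZZZZZ:
::::::
::::::
::::Z:
Z:ZZ:Z

11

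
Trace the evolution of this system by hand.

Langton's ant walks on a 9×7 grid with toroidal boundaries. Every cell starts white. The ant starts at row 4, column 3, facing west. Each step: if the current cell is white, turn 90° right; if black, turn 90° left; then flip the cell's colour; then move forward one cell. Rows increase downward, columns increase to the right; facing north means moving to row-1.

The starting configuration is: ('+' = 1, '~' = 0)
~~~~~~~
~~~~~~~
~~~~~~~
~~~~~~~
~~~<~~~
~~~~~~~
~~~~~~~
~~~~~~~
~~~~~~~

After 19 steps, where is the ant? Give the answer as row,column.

k=0  ~~~~~~~
~~~~~~~
~~~~~~~
~~~~~~~
~~~<~~~
~~~~~~~
~~~~~~~
~~~~~~~
~~~~~~~
k=1  ~~~~~~~
~~~~~~~
~~~~~~~
~~~^~~~
~~~+~~~
~~~~~~~
~~~~~~~
~~~~~~~
~~~~~~~
k=2  ~~~~~~~
~~~~~~~
~~~~~~~
~~~+>~~
~~~+~~~
~~~~~~~
~~~~~~~
~~~~~~~
~~~~~~~
k=3  ~~~~~~~
~~~~~~~
~~~~~~~
~~~++~~
~~~+v~~
~~~~~~~
~~~~~~~
~~~~~~~
~~~~~~~
k=4  ~~~~~~~
~~~~~~~
~~~~~~~
~~~++~~
~~~<+~~
~~~~~~~
~~~~~~~
~~~~~~~
~~~~~~~
k=5  ~~~~~~~
~~~~~~~
~~~~~~~
~~~++~~
~~~~+~~
~~~v~~~
~~~~~~~
~~~~~~~
~~~~~~~
k=6  ~~~~~~~
~~~~~~~
~~~~~~~
~~~++~~
~~~~+~~
~~<+~~~
~~~~~~~
~~~~~~~
~~~~~~~
k=7  ~~~~~~~
~~~~~~~
~~~~~~~
~~~++~~
~~^~+~~
~~++~~~
~~~~~~~
~~~~~~~
~~~~~~~
k=8  ~~~~~~~
~~~~~~~
~~~~~~~
~~~++~~
~~+>+~~
~~++~~~
~~~~~~~
~~~~~~~
~~~~~~~
k=9  ~~~~~~~
~~~~~~~
~~~~~~~
~~~++~~
~~+++~~
~~+v~~~
~~~~~~~
~~~~~~~
~~~~~~~
k=10  ~~~~~~~
~~~~~~~
~~~~~~~
~~~++~~
~~+++~~
~~+~>~~
~~~~~~~
~~~~~~~
~~~~~~~
k=11  ~~~~~~~
~~~~~~~
~~~~~~~
~~~++~~
~~+++~~
~~+~+~~
~~~~v~~
~~~~~~~
~~~~~~~
k=12  ~~~~~~~
~~~~~~~
~~~~~~~
~~~++~~
~~+++~~
~~+~+~~
~~~<+~~
~~~~~~~
~~~~~~~
k=13  ~~~~~~~
~~~~~~~
~~~~~~~
~~~++~~
~~+++~~
~~+^+~~
~~~++~~
~~~~~~~
~~~~~~~
k=14  ~~~~~~~
~~~~~~~
~~~~~~~
~~~++~~
~~+++~~
~~++>~~
~~~++~~
~~~~~~~
~~~~~~~
k=15  ~~~~~~~
~~~~~~~
~~~~~~~
~~~++~~
~~++^~~
~~++~~~
~~~++~~
~~~~~~~
~~~~~~~
k=16  ~~~~~~~
~~~~~~~
~~~~~~~
~~~++~~
~~+<~~~
~~++~~~
~~~++~~
~~~~~~~
~~~~~~~
k=17  ~~~~~~~
~~~~~~~
~~~~~~~
~~~++~~
~~+~~~~
~~+v~~~
~~~++~~
~~~~~~~
~~~~~~~
k=18  ~~~~~~~
~~~~~~~
~~~~~~~
~~~++~~
~~+~~~~
~~+~>~~
~~~++~~
~~~~~~~
~~~~~~~
k=19  ~~~~~~~
~~~~~~~
~~~~~~~
~~~++~~
~~+~~~~
~~+~+~~
~~~+v~~
~~~~~~~
~~~~~~~

6,4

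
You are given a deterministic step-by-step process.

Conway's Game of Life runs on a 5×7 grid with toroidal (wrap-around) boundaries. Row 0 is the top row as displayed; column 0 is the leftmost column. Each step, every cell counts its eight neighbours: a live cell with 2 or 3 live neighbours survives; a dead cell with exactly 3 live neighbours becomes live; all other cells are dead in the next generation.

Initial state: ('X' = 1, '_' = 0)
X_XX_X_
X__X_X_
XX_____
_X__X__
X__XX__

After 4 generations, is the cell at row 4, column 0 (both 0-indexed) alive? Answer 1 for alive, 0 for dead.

step 0: X_XX_X_
X__X_X_
XX_____
_X__X__
X__XX__
step 1: X_X__X_
X__X___
XXX_X_X
_XXXX__
X____XX
step 2: X___XX_
___XXX_
____XXX
____X__
X____X_
step 3: ___X___
___X___
______X
____X__
_____X_
step 4: ____X__
_______
_______
_____X_
____X__

0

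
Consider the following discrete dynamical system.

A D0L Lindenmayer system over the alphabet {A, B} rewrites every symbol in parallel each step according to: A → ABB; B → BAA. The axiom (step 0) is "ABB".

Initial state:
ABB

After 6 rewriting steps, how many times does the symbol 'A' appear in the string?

gen 0: ABB
gen 1: ABBBAABAA
gen 2: ABBBAABAABAAABBABBBAAABBABB
gen 3: ABBBAABAABAAABBABBBAAABBABBBAAABBABBABBBAABAAABBBAABAABAAABBABBABBBAABAAABBBAABAA
gen 4: ABBBAABAABAAABBABBBAAABBABBBAAABBABBABBBAABAAABBBAABAABAAA…ABAAABBBAABAABAAABBABBBAAABBABBABBBAABAABAAABBABBBAAABBABB  (len 243)
gen 5: ABBBAABAABAAABBABBBAAABBABBBAAABBABBABBBAABAAABBBAABAABAAA…BABBBAAABBABBABBBAABAAABBBAABAABAAABBABBABBBAABAAABBBAABAA  (len 729)
gen 6: ABBBAABAABAAABBABBBAAABBABBBAAABBABBABBBAABAAABBBAABAABAAA…ABAAABBBAABAABAAABBABBBAAABBABBABBBAABAABAAABBABBBAAABBABB  (len 2187)

1093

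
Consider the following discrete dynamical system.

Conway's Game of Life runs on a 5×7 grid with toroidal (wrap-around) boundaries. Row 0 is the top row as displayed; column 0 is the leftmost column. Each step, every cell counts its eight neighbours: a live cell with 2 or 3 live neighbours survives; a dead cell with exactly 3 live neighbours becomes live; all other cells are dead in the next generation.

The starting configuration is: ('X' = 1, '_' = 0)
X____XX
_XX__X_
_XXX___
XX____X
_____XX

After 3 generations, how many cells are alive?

1

0) X____XX
_XX__X_
_XXX___
XX____X
_____XX
1) XX__X__
___XXX_
___X__X
_X___XX
_X_____
2) XXXXXX_
X_XX_XX
X_XX__X
__X__XX
_XX__XX
3) _______
_______
_______
____X__
_______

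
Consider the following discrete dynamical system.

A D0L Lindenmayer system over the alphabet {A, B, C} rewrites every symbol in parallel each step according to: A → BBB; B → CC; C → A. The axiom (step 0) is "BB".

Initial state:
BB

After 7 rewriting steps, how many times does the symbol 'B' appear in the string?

0

[0] BB
[1] CCCC
[2] AAAA
[3] BBBBBBBBBBBB
[4] CCCCCCCCCCCCCCCCCCCCCCCC
[5] AAAAAAAAAAAAAAAAAAAAAAAA
[6] BBBBBBBBBBBBBBBBBBBBBBBBBBBBBBBBBBBBBBBBBBBBBBBBBBBBBBBBBBBBBBBBBBBBBBBB
[7] CCCCCCCCCCCCCCCCCCCCCCCCCCCCCCCCCCCCCCCCCCCCCCCCCCCCCCCCCC…CCCCCCCCCCCCCCCCCCCCCCCCCCCCCCCCCCCCCCCCCCCCCCCCCCCCCCCCCC  (len 144)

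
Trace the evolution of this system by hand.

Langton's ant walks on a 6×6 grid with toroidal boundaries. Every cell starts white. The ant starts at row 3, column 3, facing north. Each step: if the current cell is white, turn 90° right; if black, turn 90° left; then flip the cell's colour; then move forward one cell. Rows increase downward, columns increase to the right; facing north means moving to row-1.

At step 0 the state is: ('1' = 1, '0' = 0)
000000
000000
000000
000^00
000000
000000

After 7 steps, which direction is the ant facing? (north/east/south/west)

[0] 000000
000000
000000
000^00
000000
000000
[1] 000000
000000
000000
0001>0
000000
000000
[2] 000000
000000
000000
000110
0000v0
000000
[3] 000000
000000
000000
000110
000<10
000000
[4] 000000
000000
000000
000^10
000110
000000
[5] 000000
000000
000000
00<010
000110
000000
[6] 000000
000000
00^000
001010
000110
000000
[7] 000000
000000
001>00
001010
000110
000000

east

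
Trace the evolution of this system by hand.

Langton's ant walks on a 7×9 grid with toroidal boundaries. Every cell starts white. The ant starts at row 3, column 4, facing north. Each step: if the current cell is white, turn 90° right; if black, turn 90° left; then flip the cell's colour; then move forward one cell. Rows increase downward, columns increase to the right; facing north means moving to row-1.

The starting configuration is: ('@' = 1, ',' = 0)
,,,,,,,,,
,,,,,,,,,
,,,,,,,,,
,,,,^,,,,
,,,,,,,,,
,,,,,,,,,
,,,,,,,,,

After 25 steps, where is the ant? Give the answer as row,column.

5,3

k=0  ,,,,,,,,,
,,,,,,,,,
,,,,,,,,,
,,,,^,,,,
,,,,,,,,,
,,,,,,,,,
,,,,,,,,,
k=1  ,,,,,,,,,
,,,,,,,,,
,,,,,,,,,
,,,,@>,,,
,,,,,,,,,
,,,,,,,,,
,,,,,,,,,
k=2  ,,,,,,,,,
,,,,,,,,,
,,,,,,,,,
,,,,@@,,,
,,,,,v,,,
,,,,,,,,,
,,,,,,,,,
k=3  ,,,,,,,,,
,,,,,,,,,
,,,,,,,,,
,,,,@@,,,
,,,,<@,,,
,,,,,,,,,
,,,,,,,,,
k=4  ,,,,,,,,,
,,,,,,,,,
,,,,,,,,,
,,,,^@,,,
,,,,@@,,,
,,,,,,,,,
,,,,,,,,,
k=5  ,,,,,,,,,
,,,,,,,,,
,,,,,,,,,
,,,<,@,,,
,,,,@@,,,
,,,,,,,,,
,,,,,,,,,
k=6  ,,,,,,,,,
,,,,,,,,,
,,,^,,,,,
,,,@,@,,,
,,,,@@,,,
,,,,,,,,,
,,,,,,,,,
k=7  ,,,,,,,,,
,,,,,,,,,
,,,@>,,,,
,,,@,@,,,
,,,,@@,,,
,,,,,,,,,
,,,,,,,,,
k=8  ,,,,,,,,,
,,,,,,,,,
,,,@@,,,,
,,,@v@,,,
,,,,@@,,,
,,,,,,,,,
,,,,,,,,,
k=9  ,,,,,,,,,
,,,,,,,,,
,,,@@,,,,
,,,<@@,,,
,,,,@@,,,
,,,,,,,,,
,,,,,,,,,
k=10  ,,,,,,,,,
,,,,,,,,,
,,,@@,,,,
,,,,@@,,,
,,,v@@,,,
,,,,,,,,,
,,,,,,,,,
k=11  ,,,,,,,,,
,,,,,,,,,
,,,@@,,,,
,,,,@@,,,
,,<@@@,,,
,,,,,,,,,
,,,,,,,,,
k=12  ,,,,,,,,,
,,,,,,,,,
,,,@@,,,,
,,^,@@,,,
,,@@@@,,,
,,,,,,,,,
,,,,,,,,,
k=13  ,,,,,,,,,
,,,,,,,,,
,,,@@,,,,
,,@>@@,,,
,,@@@@,,,
,,,,,,,,,
,,,,,,,,,
k=14  ,,,,,,,,,
,,,,,,,,,
,,,@@,,,,
,,@@@@,,,
,,@v@@,,,
,,,,,,,,,
,,,,,,,,,
k=15  ,,,,,,,,,
,,,,,,,,,
,,,@@,,,,
,,@@@@,,,
,,@,>@,,,
,,,,,,,,,
,,,,,,,,,
k=16  ,,,,,,,,,
,,,,,,,,,
,,,@@,,,,
,,@@^@,,,
,,@,,@,,,
,,,,,,,,,
,,,,,,,,,
k=17  ,,,,,,,,,
,,,,,,,,,
,,,@@,,,,
,,@<,@,,,
,,@,,@,,,
,,,,,,,,,
,,,,,,,,,
k=18  ,,,,,,,,,
,,,,,,,,,
,,,@@,,,,
,,@,,@,,,
,,@v,@,,,
,,,,,,,,,
,,,,,,,,,
k=19  ,,,,,,,,,
,,,,,,,,,
,,,@@,,,,
,,@,,@,,,
,,<@,@,,,
,,,,,,,,,
,,,,,,,,,
k=20  ,,,,,,,,,
,,,,,,,,,
,,,@@,,,,
,,@,,@,,,
,,,@,@,,,
,,v,,,,,,
,,,,,,,,,
k=21  ,,,,,,,,,
,,,,,,,,,
,,,@@,,,,
,,@,,@,,,
,,,@,@,,,
,<@,,,,,,
,,,,,,,,,
k=22  ,,,,,,,,,
,,,,,,,,,
,,,@@,,,,
,,@,,@,,,
,^,@,@,,,
,@@,,,,,,
,,,,,,,,,
k=23  ,,,,,,,,,
,,,,,,,,,
,,,@@,,,,
,,@,,@,,,
,@>@,@,,,
,@@,,,,,,
,,,,,,,,,
k=24  ,,,,,,,,,
,,,,,,,,,
,,,@@,,,,
,,@,,@,,,
,@@@,@,,,
,@v,,,,,,
,,,,,,,,,
k=25  ,,,,,,,,,
,,,,,,,,,
,,,@@,,,,
,,@,,@,,,
,@@@,@,,,
,@,>,,,,,
,,,,,,,,,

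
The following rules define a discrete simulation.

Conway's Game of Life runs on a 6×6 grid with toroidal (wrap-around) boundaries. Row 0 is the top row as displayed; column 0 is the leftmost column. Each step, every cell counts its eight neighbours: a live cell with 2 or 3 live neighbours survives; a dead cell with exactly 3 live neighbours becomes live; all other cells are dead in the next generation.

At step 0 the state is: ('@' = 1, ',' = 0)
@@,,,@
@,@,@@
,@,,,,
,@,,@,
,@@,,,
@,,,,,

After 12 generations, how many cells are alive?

k=0  @@,,,@
@,@,@@
,@,,,,
,@,,@,
,@@,,,
@,,,,,
k=1  ,,,,@,
,,@,@,
,@@@@,
@@,,,,
@@@,,,
,,@,,@
k=2  ,,,,@@
,@@,@@
@,,,@@
,,,,,@
,,@,,@
@,@@,@
k=3  ,,,,,,
,@,,,,
,@,@,,
,,,,,,
,@@@,@
@@@@,,
k=4  @,,,,,
,,@,,,
,,@,,,
@@,@@,
,,,@@,
@,,@@,
k=5  ,@,@,@
,@,,,,
,,@,,,
,@,,@@
@@,,,,
,,,@@,
k=6  @,,@,,
@@,,,,
@@@,,,
,@@,,@
@@@@,,
,@,@@@
k=7  ,,,@,,
,,,,,@
,,,,,@
,,,,,@
,,,,,,
,,,,,@
k=8  ,,,,@,
,,,,@,
@,,,@@
,,,,,,
,,,,,,
,,,,,,
k=9  ,,,,,,
,,,@@,
,,,,@@
,,,,,@
,,,,,,
,,,,,,
k=10  ,,,,,,
,,,@@@
,,,@,@
,,,,@@
,,,,,,
,,,,,,
k=11  ,,,,@,
,,,@,@
@,,@,,
,,,,@@
,,,,,,
,,,,,,
k=12  ,,,,@,
,,,@,@
@,,@,,
,,,,@@
,,,,,,
,,,,,,

7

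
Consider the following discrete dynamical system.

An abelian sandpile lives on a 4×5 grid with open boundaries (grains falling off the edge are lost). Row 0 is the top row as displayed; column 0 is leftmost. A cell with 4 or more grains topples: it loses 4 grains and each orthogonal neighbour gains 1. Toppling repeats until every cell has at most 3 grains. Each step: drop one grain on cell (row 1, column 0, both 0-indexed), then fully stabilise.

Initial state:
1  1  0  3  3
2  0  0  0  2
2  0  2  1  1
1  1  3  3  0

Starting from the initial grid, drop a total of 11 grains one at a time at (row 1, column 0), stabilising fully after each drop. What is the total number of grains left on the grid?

31

step 0: 1  1  0  3  3
2  0  0  0  2
2  0  2  1  1
1  1  3  3  0
step 1: 1  1  0  3  3
3  0  0  0  2
2  0  2  1  1
1  1  3  3  0
step 2: 2  1  0  3  3
0  1  0  0  2
3  0  2  1  1
1  1  3  3  0
step 3: 2  1  0  3  3
1  1  0  0  2
3  0  2  1  1
1  1  3  3  0
step 4: 2  1  0  3  3
2  1  0  0  2
3  0  2  1  1
1  1  3  3  0
step 5: 2  1  0  3  3
3  1  0  0  2
3  0  2  1  1
1  1  3  3  0
step 6: 3  1  0  3  3
1  2  0  0  2
0  1  2  1  1
2  1  3  3  0
step 7: 3  1  0  3  3
2  2  0  0  2
0  1  2  1  1
2  1  3  3  0
step 8: 3  1  0  3  3
3  2  0  0  2
0  1  2  1  1
2  1  3  3  0
step 9: 0  2  0  3  3
1  3  0  0  2
1  1  2  1  1
2  1  3  3  0
step 10: 0  2  0  3  3
2  3  0  0  2
1  1  2  1  1
2  1  3  3  0
step 11: 0  2  0  3  3
3  3  0  0  2
1  1  2  1  1
2  1  3  3  0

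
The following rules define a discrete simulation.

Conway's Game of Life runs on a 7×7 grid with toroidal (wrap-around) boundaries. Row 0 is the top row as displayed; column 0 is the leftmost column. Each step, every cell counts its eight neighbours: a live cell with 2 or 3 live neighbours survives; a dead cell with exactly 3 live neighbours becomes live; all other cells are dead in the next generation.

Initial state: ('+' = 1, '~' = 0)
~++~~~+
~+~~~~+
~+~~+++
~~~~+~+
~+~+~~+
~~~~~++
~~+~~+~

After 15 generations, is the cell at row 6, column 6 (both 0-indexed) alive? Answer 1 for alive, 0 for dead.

0

[0] ~++~~~+
~+~~~~+
~+~~+++
~~~~+~+
~+~+~~+
~~~~~++
~~+~~+~
[1] ~++~~++
~+~~~~+
~~~~+~+
~~+++~+
~~~~+~+
+~+~+++
+++~~+~
[2] ~~~~~+~
~++~~~+
~~+~+~+
+~~~+~+
~++~~~~
~~+~+~~
~~~~~~~
[3] ~~~~~~~
++++~~+
~~+~~~+
+~+~~~+
+++~~+~
~+++~~~
~~~~~~~
[4] +++~~~~
++++~~+
~~~~~+~
~~++~+~
~~~~~~~
+~~+~~~
~~+~~~~
[5] ~~~~~~+
~~~+~~+
+~~~~+~
~~~~+~~
~~+++~~
~~~~~~~
+~++~~~
[6] +~++~~+
+~~~~++
~~~~+++
~~~~++~
~~~++~~
~+~~+~~
~~~~~~~
[7] ++~~~+~
~+~+~~~
+~~~~~~
~~~~~~+
~~~+~~~
~~~++~~
++++~~~
[8] ~~~++~+
~++~~~+
+~~~~~~
~~~~~~~
~~~++~~
~+~~+~~
+~~+~~+
[9] ~+~++~+
~+++~++
++~~~~~
~~~~~~~
~~~++~~
+~+~++~
+~++~~+
[10] ~~~~~~~
~~~+~++
++~~~~+
~~~~~~~
~~~+++~
+~+~~+~
~~~~~~~
[11] ~~~~~~~
~~~~~++
+~~~~++
+~~~+++
~~~++++
~~~+~++
~~~~~~~
[12] ~~~~~~~
+~~~~+~
~~~~~~~
~~~+~~~
~~~+~~~
~~~+~~+
~~~~~~~
[13] ~~~~~~~
~~~~~~~
~~~~~~~
~~~~~~~
~~+++~~
~~~~~~~
~~~~~~~
[14] ~~~~~~~
~~~~~~~
~~~~~~~
~~~+~~~
~~~+~~~
~~~+~~~
~~~~~~~
[15] ~~~~~~~
~~~~~~~
~~~~~~~
~~~~~~~
~~+++~~
~~~~~~~
~~~~~~~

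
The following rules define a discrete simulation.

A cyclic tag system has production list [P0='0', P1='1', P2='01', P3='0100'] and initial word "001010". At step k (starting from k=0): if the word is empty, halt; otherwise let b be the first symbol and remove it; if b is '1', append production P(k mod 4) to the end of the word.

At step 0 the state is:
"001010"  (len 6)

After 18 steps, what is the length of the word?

gen 0: "001010"  (len 6)
gen 1: "01010"  (len 5)
gen 2: "1010"  (len 4)
gen 3: "01001"  (len 5)
gen 4: "1001"  (len 4)
gen 5: "0010"  (len 4)
gen 6: "010"  (len 3)
gen 7: "10"  (len 2)
gen 8: "00100"  (len 5)
gen 9: "0100"  (len 4)
gen 10: "100"  (len 3)
gen 11: "0001"  (len 4)
gen 12: "001"  (len 3)
gen 13: "01"  (len 2)
gen 14: "1"  (len 1)
gen 15: "01"  (len 2)
gen 16: "1"  (len 1)
gen 17: "0"  (len 1)
gen 18: (halted — word empty)

0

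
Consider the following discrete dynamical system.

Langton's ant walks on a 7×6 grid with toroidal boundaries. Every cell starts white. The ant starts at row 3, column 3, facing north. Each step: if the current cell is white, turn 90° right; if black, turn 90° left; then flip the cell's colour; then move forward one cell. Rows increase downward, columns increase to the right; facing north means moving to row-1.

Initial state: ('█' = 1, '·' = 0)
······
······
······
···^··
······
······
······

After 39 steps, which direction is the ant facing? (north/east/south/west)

east

0) ······
······
······
···^··
······
······
······
1) ······
······
······
···█>·
······
······
······
2) ······
······
······
···██·
····v·
······
······
3) ······
······
······
···██·
···<█·
······
······
4) ······
······
······
···^█·
···██·
······
······
5) ······
······
······
··<·█·
···██·
······
······
6) ······
······
··^···
··█·█·
···██·
······
······
7) ······
······
··█>··
··█·█·
···██·
······
······
8) ······
······
··██··
··█v█·
···██·
······
······
9) ······
······
··██··
··<██·
···██·
······
······
10) ······
······
··██··
···██·
··v██·
······
······
11) ······
······
··██··
···██·
·<███·
······
······
12) ······
······
··██··
·^·██·
·████·
······
······
13) ······
······
··██··
·█>██·
·████·
······
······
14) ······
······
··██··
·████·
·█v██·
······
······
15) ······
······
··██··
·████·
·█·>█·
······
······
16) ······
······
··██··
·██^█·
·█··█·
······
······
17) ······
······
··██··
·█<·█·
·█··█·
······
······
18) ······
······
··██··
·█··█·
·█v·█·
······
······
19) ······
······
··██··
·█··█·
·<█·█·
······
······
20) ······
······
··██··
·█··█·
··█·█·
·v····
······
21) ······
······
··██··
·█··█·
··█·█·
<█····
······
22) ······
······
··██··
·█··█·
^·█·█·
██····
······
23) ······
······
··██··
·█··█·
█>█·█·
██····
······
24) ······
······
··██··
·█··█·
███·█·
█v····
······
25) ······
······
··██··
·█··█·
███·█·
█·>···
······
26) ······
······
··██··
·█··█·
███·█·
█·█···
··v···
27) ······
······
··██··
·█··█·
███·█·
█·█···
·<█···
28) ······
······
··██··
·█··█·
███·█·
█^█···
·██···
29) ······
······
··██··
·█··█·
███·█·
██>···
·██···
30) ······
······
··██··
·█··█·
██^·█·
██····
·██···
31) ······
······
··██··
·█··█·
█<··█·
██····
·██···
32) ······
······
··██··
·█··█·
█···█·
█v····
·██···
33) ······
······
··██··
·█··█·
█···█·
█·>···
·██···
34) ······
······
··██··
·█··█·
█···█·
█·█···
·█v···
35) ······
······
··██··
·█··█·
█···█·
█·█···
·█·>··
36) ···v··
······
··██··
·█··█·
█···█·
█·█···
·█·█··
37) ··<█··
······
··██··
·█··█·
█···█·
█·█···
·█·█··
38) ··██··
······
··██··
·█··█·
█···█·
█·█···
·█^█··
39) ··██··
······
··██··
·█··█·
█···█·
█·█···
·██>··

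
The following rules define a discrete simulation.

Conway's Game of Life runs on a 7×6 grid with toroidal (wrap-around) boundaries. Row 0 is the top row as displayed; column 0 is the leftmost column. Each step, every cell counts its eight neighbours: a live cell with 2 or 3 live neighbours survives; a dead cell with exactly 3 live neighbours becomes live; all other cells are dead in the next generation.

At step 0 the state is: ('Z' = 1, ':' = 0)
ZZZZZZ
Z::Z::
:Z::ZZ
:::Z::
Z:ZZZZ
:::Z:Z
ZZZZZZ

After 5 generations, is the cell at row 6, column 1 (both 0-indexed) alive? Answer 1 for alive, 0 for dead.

[0] ZZZZZZ
Z::Z::
:Z::ZZ
:::Z::
Z:ZZZZ
:::Z:Z
ZZZZZZ
[1] ::::::
::::::
Z:ZZZZ
:Z::::
Z:Z::Z
::::::
::::::
[2] ::::::
:::ZZZ
ZZZZZZ
::::::
ZZ::::
::::::
::::::
[3] ::::Z:
:Z::::
ZZZ:::
:::ZZ:
::::::
::::::
::::::
[4] ::::::
ZZZ:::
ZZZZ::
:ZZZ::
::::::
::::::
::::::
[5] :Z::::
Z::Z::
::::::
Z::Z::
::Z:::
::::::
::::::

0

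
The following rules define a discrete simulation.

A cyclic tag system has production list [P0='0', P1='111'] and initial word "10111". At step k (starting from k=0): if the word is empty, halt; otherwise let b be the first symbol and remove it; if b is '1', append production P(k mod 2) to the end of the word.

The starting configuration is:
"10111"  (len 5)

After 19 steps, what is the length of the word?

gen 0: "10111"  (len 5)
gen 1: "01110"  (len 5)
gen 2: "1110"  (len 4)
gen 3: "1100"  (len 4)
gen 4: "100111"  (len 6)
gen 5: "001110"  (len 6)
gen 6: "01110"  (len 5)
gen 7: "1110"  (len 4)
gen 8: "110111"  (len 6)
gen 9: "101110"  (len 6)
gen 10: "01110111"  (len 8)
gen 11: "1110111"  (len 7)
gen 12: "110111111"  (len 9)
gen 13: "101111110"  (len 9)
gen 14: "01111110111"  (len 11)
gen 15: "1111110111"  (len 10)
gen 16: "111110111111"  (len 12)
gen 17: "111101111110"  (len 12)
gen 18: "11101111110111"  (len 14)
gen 19: "11011111101110"  (len 14)

14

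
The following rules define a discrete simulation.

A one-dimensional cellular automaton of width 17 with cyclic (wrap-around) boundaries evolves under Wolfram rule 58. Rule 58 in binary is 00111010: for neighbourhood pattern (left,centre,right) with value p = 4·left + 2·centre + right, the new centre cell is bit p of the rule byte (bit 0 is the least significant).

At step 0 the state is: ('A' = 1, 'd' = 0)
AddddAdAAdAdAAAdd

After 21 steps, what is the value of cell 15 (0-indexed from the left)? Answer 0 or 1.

1

0) AddddAdAAdAdAAAdd
1) dAddAdAAdAdAAddAA
2) AdAAdAAdAdAAdAAAd
3) dAAdAAdAdAAdAAddA
4) AAdAAdAdAAdAAdAAd
5) AdAAdAdAAdAAdAAdA
6) dAAdAdAAdAAdAAdAA
7) AAdAdAAdAAdAAdAAd
8) AdAdAAdAAdAAdAAdA
9) dAdAAdAAdAAdAAdAA
10) AdAAdAAdAAdAAdAAd
11) dAAdAAdAAdAAdAAdA
12) AAdAAdAAdAAdAAdAd
13) AdAAdAAdAAdAAdAdA
14) dAAdAAdAAdAAdAdAA
15) AAdAAdAAdAAdAdAAd
16) AdAAdAAdAAdAdAAdA
17) dAAdAAdAAdAdAAdAA
18) AAdAAdAAdAdAAdAAd
19) AdAAdAAdAdAAdAAdA
20) dAAdAAdAdAAdAAdAA
21) AAdAAdAdAAdAAdAAd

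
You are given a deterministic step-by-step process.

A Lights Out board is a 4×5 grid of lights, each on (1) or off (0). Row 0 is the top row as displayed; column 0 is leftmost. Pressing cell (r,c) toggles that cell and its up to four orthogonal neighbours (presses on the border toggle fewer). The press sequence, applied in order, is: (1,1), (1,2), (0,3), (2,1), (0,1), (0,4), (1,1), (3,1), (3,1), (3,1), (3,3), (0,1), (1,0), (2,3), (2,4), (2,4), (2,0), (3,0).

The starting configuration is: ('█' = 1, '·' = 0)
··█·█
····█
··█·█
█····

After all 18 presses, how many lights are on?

gen 0: ··█·█
····█
··█·█
█····
gen 1: ·██·█
███·█
·██·█
█····
gen 2: ·█··█
█··██
·█··█
█····
gen 3: ·███·
█···█
·█··█
█····
gen 4: ·███·
██··█
█·█·█
██···
gen 5: █··█·
█···█
█·█·█
██···
gen 6: █···█
█····
█·█·█
██···
gen 7: ██··█
·██··
███·█
██···
gen 8: ██··█
·██··
█·█·█
··█··
gen 9: ██··█
·██··
███·█
██···
gen 10: ██··█
·██··
█·█·█
··█··
gen 11: ██··█
·██··
█·███
···██
gen 12: ··█·█
··█··
█·███
···██
gen 13: █·█·█
███··
··███
···██
gen 14: █·█·█
████·
·····
····█
gen 15: █·█·█
█████
···██
·····
gen 16: █·█·█
████·
·····
····█
gen 17: █·█·█
·███·
██···
█···█
gen 18: █·█·█
·███·
·█···
·█··█

9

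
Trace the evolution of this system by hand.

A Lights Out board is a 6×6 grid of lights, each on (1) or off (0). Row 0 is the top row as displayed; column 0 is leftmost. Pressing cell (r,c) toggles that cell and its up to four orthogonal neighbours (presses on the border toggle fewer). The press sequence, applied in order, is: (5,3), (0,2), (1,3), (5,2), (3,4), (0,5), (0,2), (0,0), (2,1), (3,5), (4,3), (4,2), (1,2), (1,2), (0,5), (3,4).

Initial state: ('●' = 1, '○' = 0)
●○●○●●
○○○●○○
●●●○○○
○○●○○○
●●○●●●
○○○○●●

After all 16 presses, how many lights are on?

21

k=0  ●○●○●●
○○○●○○
●●●○○○
○○●○○○
●●○●●●
○○○○●●
k=1  ●○●○●●
○○○●○○
●●●○○○
○○●○○○
●●○○●●
○○●●○●
k=2  ●●○●●●
○○●●○○
●●●○○○
○○●○○○
●●○○●●
○○●●○●
k=3  ●●○○●●
○○○○●○
●●●●○○
○○●○○○
●●○○●●
○○●●○●
k=4  ●●○○●●
○○○○●○
●●●●○○
○○●○○○
●●●○●●
○●○○○●
k=5  ●●○○●●
○○○○●○
●●●●●○
○○●●●●
●●●○○●
○●○○○●
k=6  ●●○○○○
○○○○●●
●●●●●○
○○●●●●
●●●○○●
○●○○○●
k=7  ●○●●○○
○○●○●●
●●●●●○
○○●●●●
●●●○○●
○●○○○●
k=8  ○●●●○○
●○●○●●
●●●●●○
○○●●●●
●●●○○●
○●○○○●
k=9  ○●●●○○
●●●○●●
○○○●●○
○●●●●●
●●●○○●
○●○○○●
k=10  ○●●●○○
●●●○●●
○○○●●●
○●●●○○
●●●○○○
○●○○○●
k=11  ○●●●○○
●●●○●●
○○○●●●
○●●○○○
●●○●●○
○●○●○●
k=12  ○●●●○○
●●●○●●
○○○●●●
○●○○○○
●○●○●○
○●●●○●
k=13  ○●○●○○
●○○●●●
○○●●●●
○●○○○○
●○●○●○
○●●●○●
k=14  ○●●●○○
●●●○●●
○○○●●●
○●○○○○
●○●○●○
○●●●○●
k=15  ○●●●●●
●●●○●○
○○○●●●
○●○○○○
●○●○●○
○●●●○●
k=16  ○●●●●●
●●●○●○
○○○●○●
○●○●●●
●○●○○○
○●●●○●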